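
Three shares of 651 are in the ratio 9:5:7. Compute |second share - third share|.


Total parts = 9 + 5 + 7 = 21
Value per part = 651 / 21 = 31
Shares: 9*31=279, 5*31=155, 7*31=217
Second share = 155, third share = 217
Difference = |155 - 217| = 62

62


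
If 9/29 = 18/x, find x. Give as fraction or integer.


Setting up: 9/29 = 18/x
Cross multiply: 9 * x = 29 * 18
9x = 522
x = 522/9
x = 58

58


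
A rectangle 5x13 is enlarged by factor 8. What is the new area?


Original dimensions: 5 x 13
Enlargement factor = 8
New width = 5 * 8 = 40
New height = 13 * 8 = 104
New area = 40 * 104 = 4160

4160


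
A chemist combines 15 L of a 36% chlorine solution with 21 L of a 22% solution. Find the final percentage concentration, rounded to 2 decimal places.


Solute in mixture 1 = 36% of 15 L = 15*36/100 = 27/5 L
Solute in mixture 2 = 22% of 21 L = 21*22/100 = 231/50 L
Total solute = 27/5 + 231/50 = 501/50 L
Total volume = 15 + 21 = 36 L
Final concentration = 501/50/36 * 100 = 27.83%

27.83


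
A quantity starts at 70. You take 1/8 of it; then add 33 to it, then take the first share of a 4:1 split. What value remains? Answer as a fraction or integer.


Start with 70.
Step 1: Take 1/8: 70 * 1/8 = 35/4
Step 2: Add 33: 35/4+33=167/4; split 4:1 first = 167/4*4/5 = 167/5
Final result = 167/5

167/5


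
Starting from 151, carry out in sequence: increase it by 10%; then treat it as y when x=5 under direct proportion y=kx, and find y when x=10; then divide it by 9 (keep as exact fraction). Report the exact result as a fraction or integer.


Start with 151.
Step 1: Increase by 10%: 151 * 110/100 = 1661/10
Step 2: Direct prop: k = (1661/10)/5; new y = k*10 = 1661/10*10/5 = 1661/5
Step 3: Divide by 9: 1661/5 / 9 = 1661/45
Final result = 1661/45

1661/45


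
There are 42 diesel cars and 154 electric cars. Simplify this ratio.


Find GCD(42, 154)
GCD = 14
Divide both by 14: 42/14 = 3, 154/14 = 11
Simplified ratio = 3:11

3:11


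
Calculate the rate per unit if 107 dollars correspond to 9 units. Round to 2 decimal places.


Total dollars = 107
Number of units = 9
Unit rate = 107 / 9
= 11.89 dollars per unit

11.89


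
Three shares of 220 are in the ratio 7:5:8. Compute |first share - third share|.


Total parts = 7 + 5 + 8 = 20
Value per part = 220 / 20 = 11
Shares: 7*11=77, 5*11=55, 8*11=88
First share = 77, third share = 88
Difference = |77 - 88| = 11

11


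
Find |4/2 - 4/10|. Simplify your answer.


Simplify: 4/2 = 2 and 4/10 = 2/5
Find common denominator: LCD = 5
Convert: 10/5 and 2/5
Difference = |10 - 2|/5 = 8/5
Simplified = 8/5

8/5


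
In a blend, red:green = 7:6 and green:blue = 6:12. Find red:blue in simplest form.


Given a:b = 7:6 and b:c = 6:12
Make b consistent. Multiply first ratio by 6: a:b = 42:36
Multiply second ratio by 6: b:c = 36:72
Now b = 36 in both, so a:b:c = 42:36:72
Therefore a:c = 42:72
Simplify by GCD: a:c = 7:12

7:12


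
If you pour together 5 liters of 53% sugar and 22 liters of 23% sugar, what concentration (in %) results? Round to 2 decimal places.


Solute in mixture 1 = 53% of 5 L = 5*53/100 = 53/20 L
Solute in mixture 2 = 23% of 22 L = 22*23/100 = 253/50 L
Total solute = 53/20 + 253/50 = 771/100 L
Total volume = 5 + 22 = 27 L
Final concentration = 771/100/27 * 100 = 28.56%

28.56


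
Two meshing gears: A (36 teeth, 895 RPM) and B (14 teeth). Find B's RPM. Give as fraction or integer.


Gear ratio: teeth_A * RPM_A = teeth_B * RPM_B
36 * 895 = 14 * RPM_B
32220 = 14 * RPM_B
RPM_B = 32220 / 14
RPM_B = 16110/7

16110/7


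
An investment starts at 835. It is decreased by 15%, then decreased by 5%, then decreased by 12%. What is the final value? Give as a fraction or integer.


Start: 835
Step 1: decrease by 15% => multiply by 85/100
  835 * 85/100 = 2839/4
Step 2: decrease by 5% => multiply by 95/100
  2839/4 * 95/100 = 53941/80
Step 3: decrease by 12% => multiply by 88/100
  53941/80 * 88/100 = 593351/1000
Final value = 593351/1000

593351/1000


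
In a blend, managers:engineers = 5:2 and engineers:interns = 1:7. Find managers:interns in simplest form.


Given a:b = 5:2 and b:c = 1:7
Make b consistent. Multiply first ratio by 1: a:b = 5:2
Multiply second ratio by 2: b:c = 2:14
Now b = 2 in both, so a:b:c = 5:2:14
Therefore a:c = 5:14
Simplify by GCD: a:c = 5:14

5:14


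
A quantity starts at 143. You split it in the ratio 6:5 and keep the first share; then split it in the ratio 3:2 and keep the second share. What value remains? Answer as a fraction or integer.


Start with 143.
Step 1: Split 6:5, first share = 143 * 6/11 = 78
Step 2: Split 3:2, second share = 78 * 2/5 = 156/5
Final result = 156/5

156/5


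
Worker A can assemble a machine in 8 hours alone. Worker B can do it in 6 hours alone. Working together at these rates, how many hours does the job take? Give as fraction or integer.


Rate of A = 1/8 job per hour
Rate of B = 1/6 job per hour
Combined rate = 1/8 + 1/6
Find common denominator: (6 + 8)/(8*6) = 14/48
Combined rate = 7/24 job per hour
Time together = 1 / (7/24) = 24/7 hours

24/7


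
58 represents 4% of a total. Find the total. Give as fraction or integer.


Given: 58 is 4% of the whole
Set up: 58 = 4/100 * whole
whole = 58 * 100 / 4
whole = 5800 / 4
whole = 1450

1450


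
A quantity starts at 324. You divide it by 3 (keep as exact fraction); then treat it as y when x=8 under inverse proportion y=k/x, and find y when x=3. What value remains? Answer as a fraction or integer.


Start with 324.
Step 1: Divide by 3: 324 / 3 = 108
Step 2: Inverse prop: k = (108)*8; new y = k/3 = 108*8/3 = 288
Final result = 288

288


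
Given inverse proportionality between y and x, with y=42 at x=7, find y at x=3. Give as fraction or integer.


Inverse proportion: y = k/x
Find k: k = 7 * 42 = 294
Compute y at x=3: y = 294/3
y = 98

98


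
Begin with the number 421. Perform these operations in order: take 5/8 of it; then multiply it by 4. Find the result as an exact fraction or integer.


Start with 421.
Step 1: Take 5/8: 421 * 5/8 = 2105/8
Step 2: Multiply by 4: 2105/8 * 4 = 2105/2
Final result = 2105/2

2105/2


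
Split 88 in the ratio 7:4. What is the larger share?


Total parts = 7 + 4 = 11
Value per part = 88 / 11 = 8
First share = 7 * 8 = 56
Second share = 4 * 8 = 32
Larger share = 56

56


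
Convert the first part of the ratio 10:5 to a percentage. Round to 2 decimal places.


Total parts = 10 + 5 = 15
First part fraction = 10/15
Percentage = (10/15) * 100
= 0.666667 * 100
= 66.67%

66.67


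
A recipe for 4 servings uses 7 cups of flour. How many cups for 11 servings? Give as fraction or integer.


Original: 7 cups for 4 servings
Target servings = 11
Scaling factor = 11/4
New amount = 7 * 11/4
= 77/4
= 77/4 cups

77/4


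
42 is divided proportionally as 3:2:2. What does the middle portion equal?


Ratio = 3:2:2
Total parts = 3 + 2 + 2 = 7
Value per part = 42 / 7 = 6
First share = 3 * 6 = 18
Middle share = 2 * 6 = 12
Third share = 2 * 6 = 12

12


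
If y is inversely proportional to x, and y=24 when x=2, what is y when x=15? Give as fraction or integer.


Inverse proportion: y = k/x
Find k: k = 2 * 24 = 48
Compute y at x=15: y = 48/15
y = 16/5

16/5


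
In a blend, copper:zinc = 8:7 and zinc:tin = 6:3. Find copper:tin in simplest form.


Given a:b = 8:7 and b:c = 6:3
Make b consistent. Multiply first ratio by 6: a:b = 48:42
Multiply second ratio by 7: b:c = 42:21
Now b = 42 in both, so a:b:c = 48:42:21
Therefore a:c = 48:21
Simplify by GCD: a:c = 16:7

16:7


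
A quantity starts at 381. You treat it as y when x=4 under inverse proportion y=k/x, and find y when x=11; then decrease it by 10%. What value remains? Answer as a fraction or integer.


Start with 381.
Step 1: Inverse prop: k = (381)*4; new y = k/11 = 381*4/11 = 1524/11
Step 2: Decrease by 10%: 1524/11 * 90/100 = 6858/55
Final result = 6858/55

6858/55


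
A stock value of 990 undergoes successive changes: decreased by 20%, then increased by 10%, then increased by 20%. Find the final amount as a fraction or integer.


Start: 990
Step 1: decrease by 20% => multiply by 80/100
  990 * 80/100 = 792
Step 2: increase by 10% => multiply by 110/100
  792 * 110/100 = 4356/5
Step 3: increase by 20% => multiply by 120/100
  4356/5 * 120/100 = 26136/25
Final value = 26136/25

26136/25


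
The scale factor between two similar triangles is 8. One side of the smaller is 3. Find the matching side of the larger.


Similar triangles have proportional sides
Scale factor = 8
Smaller side = 3
Corresponding larger side = 3 * 8
= 24

24


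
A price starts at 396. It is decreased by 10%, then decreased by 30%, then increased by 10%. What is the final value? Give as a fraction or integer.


Start: 396
Step 1: decrease by 10% => multiply by 90/100
  396 * 90/100 = 1782/5
Step 2: decrease by 30% => multiply by 70/100
  1782/5 * 70/100 = 6237/25
Step 3: increase by 10% => multiply by 110/100
  6237/25 * 110/100 = 68607/250
Final value = 68607/250

68607/250


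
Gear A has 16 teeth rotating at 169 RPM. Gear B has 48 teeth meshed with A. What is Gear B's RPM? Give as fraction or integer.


Gear ratio: teeth_A * RPM_A = teeth_B * RPM_B
16 * 169 = 48 * RPM_B
2704 = 48 * RPM_B
RPM_B = 2704 / 48
RPM_B = 169/3

169/3


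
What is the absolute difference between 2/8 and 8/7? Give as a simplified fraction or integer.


Simplify: 2/8 = 1/4 and 8/7 = 8/7
Find common denominator: LCD = 28
Convert: 7/28 and 32/28
Difference = |7 - 32|/28 = 25/28
Simplified = 25/28

25/28


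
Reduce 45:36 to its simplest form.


Find GCD(45, 36)
GCD = 9
Divide both by 9: 45/9 = 5, 36/9 = 4
Simplified ratio = 5:4

5:4


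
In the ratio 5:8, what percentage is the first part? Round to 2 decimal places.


Total parts = 5 + 8 = 13
First part fraction = 5/13
Percentage = (5/13) * 100
= 0.384615 * 100
= 38.46%

38.46


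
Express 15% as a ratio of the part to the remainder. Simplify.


Part = 15%, Remainder = 85%
Ratio = 15:85
GCD(15, 85) = 5
Simplify: 3:17 = 3:17

3:17


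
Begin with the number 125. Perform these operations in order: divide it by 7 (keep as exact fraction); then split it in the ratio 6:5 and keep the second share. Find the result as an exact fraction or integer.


Start with 125.
Step 1: Divide by 7: 125 / 7 = 125/7
Step 2: Split 6:5, second share = 125/7 * 5/11 = 625/77
Final result = 625/77

625/77


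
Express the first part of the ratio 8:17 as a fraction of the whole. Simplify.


Total parts = 8 + 17 = 25
First part fraction = 8/25
Simplify: 8/25 = 8/25

8/25


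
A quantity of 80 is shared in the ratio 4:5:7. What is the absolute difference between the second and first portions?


Total parts = 4 + 5 + 7 = 16
Value per part = 80 / 16 = 5
Shares: 4*5=20, 5*5=25, 7*5=35
Second share = 25, first share = 20
Difference = |25 - 20| = 5

5


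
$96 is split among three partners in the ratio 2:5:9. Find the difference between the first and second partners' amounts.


Total parts = 2 + 5 + 9 = 16
Value per part = 96 / 16 = 6
Shares: 2*6=12, 5*6=30, 9*6=54
First share = 12, second share = 30
Difference = |12 - 30| = 18

18


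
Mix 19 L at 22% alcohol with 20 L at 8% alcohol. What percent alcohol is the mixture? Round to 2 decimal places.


Solute in mixture 1 = 22% of 19 L = 19*22/100 = 209/50 L
Solute in mixture 2 = 8% of 20 L = 20*8/100 = 8/5 L
Total solute = 209/50 + 8/5 = 289/50 L
Total volume = 19 + 20 = 39 L
Final concentration = 289/50/39 * 100 = 14.82%

14.82


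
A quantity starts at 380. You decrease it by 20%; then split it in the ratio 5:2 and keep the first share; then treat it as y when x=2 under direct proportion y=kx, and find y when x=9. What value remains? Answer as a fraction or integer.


Start with 380.
Step 1: Decrease by 20%: 380 * 80/100 = 304
Step 2: Split 5:2, first share = 304 * 5/7 = 1520/7
Step 3: Direct prop: k = (1520/7)/2; new y = k*9 = 1520/7*9/2 = 6840/7
Final result = 6840/7

6840/7


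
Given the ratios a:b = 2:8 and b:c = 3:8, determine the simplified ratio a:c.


Given a:b = 2:8 and b:c = 3:8
Make b consistent. Multiply first ratio by 3: a:b = 6:24
Multiply second ratio by 8: b:c = 24:64
Now b = 24 in both, so a:b:c = 6:24:64
Therefore a:c = 6:64
Simplify by GCD: a:c = 3:32

3:32


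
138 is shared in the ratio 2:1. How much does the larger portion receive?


Total parts = 2 + 1 = 3
Value per part = 138 / 3 = 46
First share = 2 * 46 = 92
Second share = 1 * 46 = 46
Larger share = 92

92


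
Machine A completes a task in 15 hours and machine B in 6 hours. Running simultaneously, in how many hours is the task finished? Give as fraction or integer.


Rate of A = 1/15 job per hour
Rate of B = 1/6 job per hour
Combined rate = 1/15 + 1/6
Find common denominator: (6 + 15)/(15*6) = 21/90
Combined rate = 7/30 job per hour
Time together = 1 / (7/30) = 30/7 hours

30/7


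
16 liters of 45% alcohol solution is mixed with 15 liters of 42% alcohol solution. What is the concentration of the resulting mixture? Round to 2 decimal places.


Solute in mixture 1 = 45% of 16 L = 16*45/100 = 36/5 L
Solute in mixture 2 = 42% of 15 L = 15*42/100 = 63/10 L
Total solute = 36/5 + 63/10 = 27/2 L
Total volume = 16 + 15 = 31 L
Final concentration = 27/2/31 * 100 = 43.55%

43.55


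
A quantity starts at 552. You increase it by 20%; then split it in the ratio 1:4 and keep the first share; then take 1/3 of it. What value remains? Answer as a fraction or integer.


Start with 552.
Step 1: Increase by 20%: 552 * 120/100 = 3312/5
Step 2: Split 1:4, first share = 3312/5 * 1/5 = 3312/25
Step 3: Take 1/3: 3312/25 * 1/3 = 1104/25
Final result = 1104/25

1104/25


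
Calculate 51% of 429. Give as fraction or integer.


Compute 51% of 429
Convert percentage: 51% = 51/100
Multiply: 429 * 51/100
= 21879/100
= 21879/100

21879/100


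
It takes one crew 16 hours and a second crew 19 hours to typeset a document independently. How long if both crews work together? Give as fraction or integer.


Rate of A = 1/16 job per hour
Rate of B = 1/19 job per hour
Combined rate = 1/16 + 1/19
Find common denominator: (19 + 16)/(16*19) = 35/304
Combined rate = 35/304 job per hour
Time together = 1 / (35/304) = 304/35 hours

304/35


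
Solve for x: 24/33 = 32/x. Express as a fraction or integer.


Setting up: 24/33 = 32/x
Cross multiply: 24 * x = 33 * 32
24x = 1056
x = 1056/24
x = 44

44


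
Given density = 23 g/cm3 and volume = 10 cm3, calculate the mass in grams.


Using mass = density * volume
Density = 23 g/cm3
Volume = 10 cm3
Mass = 23 * 10
= 230 g

230


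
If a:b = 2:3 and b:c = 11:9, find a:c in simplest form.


Given a:b = 2:3 and b:c = 11:9
Make b consistent. Multiply first ratio by 11: a:b = 22:33
Multiply second ratio by 3: b:c = 33:27
Now b = 33 in both, so a:b:c = 22:33:27
Therefore a:c = 22:27
Simplify by GCD: a:c = 22:27

22:27


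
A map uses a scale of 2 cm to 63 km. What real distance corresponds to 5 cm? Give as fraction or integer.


Map scale: 2 cm = 63 km
Measured distance on map = 5 cm
Set up proportion: 5 * 63 / 2
= 315 / 2
= 315/2 km

315/2


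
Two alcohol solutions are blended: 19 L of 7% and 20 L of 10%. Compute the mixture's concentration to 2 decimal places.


Solute in mixture 1 = 7% of 19 L = 19*7/100 = 133/100 L
Solute in mixture 2 = 10% of 20 L = 20*10/100 = 2 L
Total solute = 133/100 + 2 = 333/100 L
Total volume = 19 + 20 = 39 L
Final concentration = 333/100/39 * 100 = 8.54%

8.54


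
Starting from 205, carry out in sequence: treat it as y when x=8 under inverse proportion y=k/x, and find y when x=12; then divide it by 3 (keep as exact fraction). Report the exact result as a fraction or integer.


Start with 205.
Step 1: Inverse prop: k = (205)*8; new y = k/12 = 205*8/12 = 410/3
Step 2: Divide by 3: 410/3 / 3 = 410/9
Final result = 410/9

410/9


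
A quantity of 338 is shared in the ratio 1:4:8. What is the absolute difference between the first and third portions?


Total parts = 1 + 4 + 8 = 13
Value per part = 338 / 13 = 26
Shares: 1*26=26, 4*26=104, 8*26=208
First share = 26, third share = 208
Difference = |26 - 208| = 182

182


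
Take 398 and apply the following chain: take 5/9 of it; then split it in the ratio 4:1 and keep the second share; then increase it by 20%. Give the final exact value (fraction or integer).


Start with 398.
Step 1: Take 5/9: 398 * 5/9 = 1990/9
Step 2: Split 4:1, second share = 1990/9 * 1/5 = 398/9
Step 3: Increase by 20%: 398/9 * 120/100 = 796/15
Final result = 796/15

796/15


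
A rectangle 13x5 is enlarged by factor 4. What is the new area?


Original dimensions: 13 x 5
Enlargement factor = 4
New width = 13 * 4 = 52
New height = 5 * 4 = 20
New area = 52 * 20 = 1040

1040


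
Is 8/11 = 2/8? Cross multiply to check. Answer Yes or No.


Cross multiply to check 8/11 = 2/8
Left cross product: 8 * 8 = 64
Right cross product: 11 * 2 = 22
64 != 22
Not equal, so proportions differ => No

No


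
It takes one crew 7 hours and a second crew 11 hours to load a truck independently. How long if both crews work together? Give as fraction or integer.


Rate of A = 1/7 job per hour
Rate of B = 1/11 job per hour
Combined rate = 1/7 + 1/11
Find common denominator: (11 + 7)/(7*11) = 18/77
Combined rate = 18/77 job per hour
Time together = 1 / (18/77) = 77/18 hours

77/18


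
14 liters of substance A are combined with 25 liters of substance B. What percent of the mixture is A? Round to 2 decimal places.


Volume of A = 14 L
Volume of B = 25 L
Total volume = 14 + 25 = 39 L
Percentage of A = (14/39) * 100
= 35.90%

35.90


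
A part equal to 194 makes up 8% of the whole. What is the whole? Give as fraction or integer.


Given: 194 is 8% of the whole
Set up: 194 = 8/100 * whole
whole = 194 * 100 / 8
whole = 19400 / 8
whole = 2425

2425


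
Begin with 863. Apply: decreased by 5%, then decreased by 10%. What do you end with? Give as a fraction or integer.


Start: 863
Step 1: decrease by 5% => multiply by 95/100
  863 * 95/100 = 16397/20
Step 2: decrease by 10% => multiply by 90/100
  16397/20 * 90/100 = 147573/200
Final value = 147573/200

147573/200


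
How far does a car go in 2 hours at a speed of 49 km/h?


Using distance = speed * time
Speed = 49 km/h
Time = 2 hours
Distance = 49 * 2
= 98 km

98


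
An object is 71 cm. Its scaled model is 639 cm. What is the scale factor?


Original length = 71 cm
Scaled length = 639 cm
Scale factor = 639 / 71
= 9

9


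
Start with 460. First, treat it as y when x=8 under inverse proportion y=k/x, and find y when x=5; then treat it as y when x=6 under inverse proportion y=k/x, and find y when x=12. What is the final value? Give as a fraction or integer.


Start with 460.
Step 1: Inverse prop: k = (460)*8; new y = k/5 = 460*8/5 = 736
Step 2: Inverse prop: k = (736)*6; new y = k/12 = 736*6/12 = 368
Final result = 368

368


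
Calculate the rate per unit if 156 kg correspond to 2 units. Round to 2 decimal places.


Total kg = 156
Number of units = 2
Unit rate = 156 / 2
= 78 kg per unit

78


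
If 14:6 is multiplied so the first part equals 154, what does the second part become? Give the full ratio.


Original ratio: 14:6
First term target: 154
Scale factor = 154 / 14 = 11
Multiply second term: 6 * 11 = 66
Equivalent ratio = 154:66

154:66


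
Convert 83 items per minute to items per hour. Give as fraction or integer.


Converting from per minute to per hour
Rate = 83 items per minute
Multiply by 60: 83 * 60
= 4980 items per hour

4980


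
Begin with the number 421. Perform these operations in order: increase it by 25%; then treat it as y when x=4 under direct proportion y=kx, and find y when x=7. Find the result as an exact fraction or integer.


Start with 421.
Step 1: Increase by 25%: 421 * 125/100 = 2105/4
Step 2: Direct prop: k = (2105/4)/4; new y = k*7 = 2105/4*7/4 = 14735/16
Final result = 14735/16

14735/16


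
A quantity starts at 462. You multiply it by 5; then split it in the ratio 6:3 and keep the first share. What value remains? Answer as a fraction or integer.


Start with 462.
Step 1: Multiply by 5: 462 * 5 = 2310
Step 2: Split 6:3, first share = 2310 * 6/9 = 1540
Final result = 1540

1540


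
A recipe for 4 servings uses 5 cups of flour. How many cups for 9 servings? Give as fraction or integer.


Original: 5 cups for 4 servings
Target servings = 9
Scaling factor = 9/4
New amount = 5 * 9/4
= 45/4
= 45/4 cups

45/4


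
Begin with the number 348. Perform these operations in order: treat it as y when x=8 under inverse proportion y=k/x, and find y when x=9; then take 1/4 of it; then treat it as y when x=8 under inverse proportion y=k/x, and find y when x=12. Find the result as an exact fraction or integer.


Start with 348.
Step 1: Inverse prop: k = (348)*8; new y = k/9 = 348*8/9 = 928/3
Step 2: Take 1/4: 928/3 * 1/4 = 232/3
Step 3: Inverse prop: k = (232/3)*8; new y = k/12 = 232/3*8/12 = 464/9
Final result = 464/9

464/9


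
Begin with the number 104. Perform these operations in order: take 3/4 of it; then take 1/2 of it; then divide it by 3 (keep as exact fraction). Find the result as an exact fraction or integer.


Start with 104.
Step 1: Take 3/4: 104 * 3/4 = 78
Step 2: Take 1/2: 78 * 1/2 = 39
Step 3: Divide by 3: 39 / 3 = 13
Final result = 13

13


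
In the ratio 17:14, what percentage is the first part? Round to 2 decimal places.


Total parts = 17 + 14 = 31
First part fraction = 17/31
Percentage = (17/31) * 100
= 0.548387 * 100
= 54.84%

54.84


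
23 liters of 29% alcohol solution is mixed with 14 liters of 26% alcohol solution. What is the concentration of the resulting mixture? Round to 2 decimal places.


Solute in mixture 1 = 29% of 23 L = 23*29/100 = 667/100 L
Solute in mixture 2 = 26% of 14 L = 14*26/100 = 91/25 L
Total solute = 667/100 + 91/25 = 1031/100 L
Total volume = 23 + 14 = 37 L
Final concentration = 1031/100/37 * 100 = 27.86%

27.86


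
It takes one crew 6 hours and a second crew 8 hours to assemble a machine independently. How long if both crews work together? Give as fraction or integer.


Rate of A = 1/6 job per hour
Rate of B = 1/8 job per hour
Combined rate = 1/6 + 1/8
Find common denominator: (8 + 6)/(6*8) = 14/48
Combined rate = 7/24 job per hour
Time together = 1 / (7/24) = 24/7 hours

24/7


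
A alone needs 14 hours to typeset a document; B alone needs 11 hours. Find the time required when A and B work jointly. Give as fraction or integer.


Rate of A = 1/14 job per hour
Rate of B = 1/11 job per hour
Combined rate = 1/14 + 1/11
Find common denominator: (11 + 14)/(14*11) = 25/154
Combined rate = 25/154 job per hour
Time together = 1 / (25/154) = 154/25 hours

154/25


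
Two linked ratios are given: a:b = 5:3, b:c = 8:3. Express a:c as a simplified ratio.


Given a:b = 5:3 and b:c = 8:3
Make b consistent. Multiply first ratio by 8: a:b = 40:24
Multiply second ratio by 3: b:c = 24:9
Now b = 24 in both, so a:b:c = 40:24:9
Therefore a:c = 40:9
Simplify by GCD: a:c = 40:9

40:9


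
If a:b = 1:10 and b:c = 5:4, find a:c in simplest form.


Given a:b = 1:10 and b:c = 5:4
Make b consistent. Multiply first ratio by 5: a:b = 5:50
Multiply second ratio by 10: b:c = 50:40
Now b = 50 in both, so a:b:c = 5:50:40
Therefore a:c = 5:40
Simplify by GCD: a:c = 1:8

1:8


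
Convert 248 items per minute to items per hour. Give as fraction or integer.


Converting from per minute to per hour
Rate = 248 items per minute
Multiply by 60: 248 * 60
= 14880 items per hour

14880


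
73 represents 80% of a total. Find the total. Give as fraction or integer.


Given: 73 is 80% of the whole
Set up: 73 = 80/100 * whole
whole = 73 * 100 / 80
whole = 7300 / 80
whole = 365/4

365/4


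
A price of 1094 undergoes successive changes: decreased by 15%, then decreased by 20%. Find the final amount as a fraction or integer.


Start: 1094
Step 1: decrease by 15% => multiply by 85/100
  1094 * 85/100 = 9299/10
Step 2: decrease by 20% => multiply by 80/100
  9299/10 * 80/100 = 18598/25
Final value = 18598/25

18598/25


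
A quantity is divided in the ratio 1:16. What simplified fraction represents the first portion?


Total parts = 1 + 16 = 17
First part fraction = 1/17
Simplify: 1/17 = 1/17

1/17


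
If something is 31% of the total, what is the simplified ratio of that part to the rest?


Part = 31%, Remainder = 69%
Ratio = 31:69
GCD(31, 69) = 1
Simplify: 31:69 = 31:69

31:69


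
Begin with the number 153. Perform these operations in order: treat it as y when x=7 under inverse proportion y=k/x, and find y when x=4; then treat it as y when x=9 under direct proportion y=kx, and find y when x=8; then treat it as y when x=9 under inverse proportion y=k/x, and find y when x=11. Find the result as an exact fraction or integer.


Start with 153.
Step 1: Inverse prop: k = (153)*7; new y = k/4 = 153*7/4 = 1071/4
Step 2: Direct prop: k = (1071/4)/9; new y = k*8 = 1071/4*8/9 = 238
Step 3: Inverse prop: k = (238)*9; new y = k/11 = 238*9/11 = 2142/11
Final result = 2142/11

2142/11


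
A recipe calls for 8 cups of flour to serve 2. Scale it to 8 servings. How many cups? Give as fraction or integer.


Original: 8 cups for 2 servings
Target servings = 8
Scaling factor = 8/2
New amount = 8 * 8/2
= 64/2
= 32 cups

32


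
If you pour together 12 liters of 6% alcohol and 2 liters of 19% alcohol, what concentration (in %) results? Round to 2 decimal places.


Solute in mixture 1 = 6% of 12 L = 12*6/100 = 18/25 L
Solute in mixture 2 = 19% of 2 L = 2*19/100 = 19/50 L
Total solute = 18/25 + 19/50 = 11/10 L
Total volume = 12 + 2 = 14 L
Final concentration = 11/10/14 * 100 = 7.86%

7.86


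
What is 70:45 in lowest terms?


Find GCD(70, 45)
GCD = 5
Divide both by 5: 70/5 = 14, 45/5 = 9
Simplified ratio = 14:9

14:9


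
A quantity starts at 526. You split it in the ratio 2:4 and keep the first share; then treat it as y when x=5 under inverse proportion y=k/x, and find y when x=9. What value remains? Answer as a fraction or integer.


Start with 526.
Step 1: Split 2:4, first share = 526 * 2/6 = 526/3
Step 2: Inverse prop: k = (526/3)*5; new y = k/9 = 526/3*5/9 = 2630/27
Final result = 2630/27

2630/27


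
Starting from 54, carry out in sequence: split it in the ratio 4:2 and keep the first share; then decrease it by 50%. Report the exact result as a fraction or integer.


Start with 54.
Step 1: Split 4:2, first share = 54 * 4/6 = 36
Step 2: Decrease by 50%: 36 * 50/100 = 18
Final result = 18

18


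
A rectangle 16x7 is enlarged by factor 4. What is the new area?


Original dimensions: 16 x 7
Enlargement factor = 4
New width = 16 * 4 = 64
New height = 7 * 4 = 28
New area = 64 * 28 = 1792

1792


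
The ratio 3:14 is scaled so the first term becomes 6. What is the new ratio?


Original ratio: 3:14
First term target: 6
Scale factor = 6 / 3 = 2
Multiply second term: 14 * 2 = 28
Equivalent ratio = 6:28

6:28


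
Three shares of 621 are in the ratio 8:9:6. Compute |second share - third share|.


Total parts = 8 + 9 + 6 = 23
Value per part = 621 / 23 = 27
Shares: 8*27=216, 9*27=243, 6*27=162
Second share = 243, third share = 162
Difference = |243 - 162| = 81

81


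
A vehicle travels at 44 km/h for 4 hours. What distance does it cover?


Using distance = speed * time
Speed = 44 km/h
Time = 4 hours
Distance = 44 * 4
= 176 km

176


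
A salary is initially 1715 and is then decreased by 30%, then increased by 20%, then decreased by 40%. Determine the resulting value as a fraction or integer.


Start: 1715
Step 1: decrease by 30% => multiply by 70/100
  1715 * 70/100 = 2401/2
Step 2: increase by 20% => multiply by 120/100
  2401/2 * 120/100 = 7203/5
Step 3: decrease by 40% => multiply by 60/100
  7203/5 * 60/100 = 21609/25
Final value = 21609/25

21609/25


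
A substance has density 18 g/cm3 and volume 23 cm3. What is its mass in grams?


Using mass = density * volume
Density = 18 g/cm3
Volume = 23 cm3
Mass = 18 * 23
= 414 g

414


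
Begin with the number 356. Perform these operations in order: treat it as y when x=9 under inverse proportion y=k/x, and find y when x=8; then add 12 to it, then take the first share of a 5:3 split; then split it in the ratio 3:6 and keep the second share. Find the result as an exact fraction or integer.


Start with 356.
Step 1: Inverse prop: k = (356)*9; new y = k/8 = 356*9/8 = 801/2
Step 2: Add 12: 801/2+12=825/2; split 5:3 first = 825/2*5/8 = 4125/16
Step 3: Split 3:6, second share = 4125/16 * 6/9 = 1375/8
Final result = 1375/8

1375/8


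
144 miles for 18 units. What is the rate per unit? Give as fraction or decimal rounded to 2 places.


Total miles = 144
Number of units = 18
Unit rate = 144 / 18
= 8 miles per unit

8


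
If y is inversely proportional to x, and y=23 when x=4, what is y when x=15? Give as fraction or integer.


Inverse proportion: y = k/x
Find k: k = 4 * 23 = 92
Compute y at x=15: y = 92/15
y = 92/15

92/15


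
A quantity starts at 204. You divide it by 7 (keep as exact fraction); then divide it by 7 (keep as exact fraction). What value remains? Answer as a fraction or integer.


Start with 204.
Step 1: Divide by 7: 204 / 7 = 204/7
Step 2: Divide by 7: 204/7 / 7 = 204/49
Final result = 204/49

204/49


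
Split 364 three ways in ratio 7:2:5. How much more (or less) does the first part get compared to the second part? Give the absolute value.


Total parts = 7 + 2 + 5 = 14
Value per part = 364 / 14 = 26
Shares: 7*26=182, 2*26=52, 5*26=130
First share = 182, second share = 52
Difference = |182 - 52| = 130

130


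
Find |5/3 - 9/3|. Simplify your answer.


Simplify: 5/3 = 5/3 and 9/3 = 3
Find common denominator: LCD = 3
Convert: 5/3 and 9/3
Difference = |5 - 9|/3 = 4/3
Simplified = 4/3

4/3


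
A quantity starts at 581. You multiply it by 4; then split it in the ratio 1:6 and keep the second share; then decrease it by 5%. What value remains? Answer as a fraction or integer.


Start with 581.
Step 1: Multiply by 4: 581 * 4 = 2324
Step 2: Split 1:6, second share = 2324 * 6/7 = 1992
Step 3: Decrease by 5%: 1992 * 95/100 = 9462/5
Final result = 9462/5

9462/5


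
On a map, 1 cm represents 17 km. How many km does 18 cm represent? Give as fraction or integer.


Map scale: 1 cm = 17 km
Measured distance on map = 18 cm
Set up proportion: 18 * 17 / 1
= 306 / 1
= 306 km

306


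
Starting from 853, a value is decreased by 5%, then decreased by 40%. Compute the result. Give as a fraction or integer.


Start: 853
Step 1: decrease by 5% => multiply by 95/100
  853 * 95/100 = 16207/20
Step 2: decrease by 40% => multiply by 60/100
  16207/20 * 60/100 = 48621/100
Final value = 48621/100

48621/100


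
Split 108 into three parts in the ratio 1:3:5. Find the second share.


Ratio = 1:3:5
Total parts = 1 + 3 + 5 = 9
Value per part = 108 / 9 = 12
First share = 1 * 12 = 12
Middle share = 3 * 12 = 36
Third share = 5 * 12 = 60

36


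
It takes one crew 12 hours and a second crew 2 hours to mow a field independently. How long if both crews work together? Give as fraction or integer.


Rate of A = 1/12 job per hour
Rate of B = 1/2 job per hour
Combined rate = 1/12 + 1/2
Find common denominator: (2 + 12)/(12*2) = 14/24
Combined rate = 7/12 job per hour
Time together = 1 / (7/12) = 12/7 hours

12/7


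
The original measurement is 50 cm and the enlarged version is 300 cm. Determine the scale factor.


Original length = 50 cm
Scaled length = 300 cm
Scale factor = 300 / 50
= 6

6


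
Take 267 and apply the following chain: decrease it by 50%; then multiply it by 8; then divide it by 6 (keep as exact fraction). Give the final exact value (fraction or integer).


Start with 267.
Step 1: Decrease by 50%: 267 * 50/100 = 267/2
Step 2: Multiply by 8: 267/2 * 8 = 1068
Step 3: Divide by 6: 1068 / 6 = 178
Final result = 178

178


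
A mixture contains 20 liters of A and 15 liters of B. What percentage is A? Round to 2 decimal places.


Volume of A = 20 L
Volume of B = 15 L
Total volume = 20 + 15 = 35 L
Percentage of A = (20/35) * 100
= 57.14%

57.14


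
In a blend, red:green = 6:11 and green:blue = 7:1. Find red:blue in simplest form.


Given a:b = 6:11 and b:c = 7:1
Make b consistent. Multiply first ratio by 7: a:b = 42:77
Multiply second ratio by 11: b:c = 77:11
Now b = 77 in both, so a:b:c = 42:77:11
Therefore a:c = 42:11
Simplify by GCD: a:c = 42:11

42:11


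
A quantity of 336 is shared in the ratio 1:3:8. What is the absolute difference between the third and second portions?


Total parts = 1 + 3 + 8 = 12
Value per part = 336 / 12 = 28
Shares: 1*28=28, 3*28=84, 8*28=224
Third share = 224, second share = 84
Difference = |224 - 84| = 140

140


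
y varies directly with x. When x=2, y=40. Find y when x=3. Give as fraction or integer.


Direct proportion: y = kx
Find k: k = 40/2 = 20
Compute y at x=3: y = 20 * 3
y = 60

60


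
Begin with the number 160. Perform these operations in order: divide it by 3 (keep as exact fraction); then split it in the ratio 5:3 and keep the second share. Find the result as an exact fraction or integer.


Start with 160.
Step 1: Divide by 3: 160 / 3 = 160/3
Step 2: Split 5:3, second share = 160/3 * 3/8 = 20
Final result = 20

20


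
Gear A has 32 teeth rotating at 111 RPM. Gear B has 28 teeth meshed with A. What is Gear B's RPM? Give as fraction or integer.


Gear ratio: teeth_A * RPM_A = teeth_B * RPM_B
32 * 111 = 28 * RPM_B
3552 = 28 * RPM_B
RPM_B = 3552 / 28
RPM_B = 888/7

888/7


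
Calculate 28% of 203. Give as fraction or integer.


Compute 28% of 203
Convert percentage: 28% = 28/100
Multiply: 203 * 28/100
= 5684/100
= 1421/25

1421/25


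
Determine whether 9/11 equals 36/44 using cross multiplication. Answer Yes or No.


Cross multiply to check 9/11 = 36/44
Left cross product: 9 * 44 = 396
Right cross product: 11 * 36 = 396
396 = 396
Equal, so proportions match => Yes

Yes


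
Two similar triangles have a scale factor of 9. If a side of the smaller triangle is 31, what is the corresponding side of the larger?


Similar triangles have proportional sides
Scale factor = 9
Smaller side = 31
Corresponding larger side = 31 * 9
= 279

279


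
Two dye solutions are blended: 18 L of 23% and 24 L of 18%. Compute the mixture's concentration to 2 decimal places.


Solute in mixture 1 = 23% of 18 L = 18*23/100 = 207/50 L
Solute in mixture 2 = 18% of 24 L = 24*18/100 = 108/25 L
Total solute = 207/50 + 108/25 = 423/50 L
Total volume = 18 + 24 = 42 L
Final concentration = 423/50/42 * 100 = 20.14%

20.14


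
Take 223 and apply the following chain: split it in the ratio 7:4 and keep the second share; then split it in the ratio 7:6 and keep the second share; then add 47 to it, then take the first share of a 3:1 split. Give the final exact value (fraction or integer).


Start with 223.
Step 1: Split 7:4, second share = 223 * 4/11 = 892/11
Step 2: Split 7:6, second share = 892/11 * 6/13 = 5352/143
Step 3: Add 47: 5352/143+47=12073/143; split 3:1 first = 12073/143*3/4 = 36219/572
Final result = 36219/572

36219/572


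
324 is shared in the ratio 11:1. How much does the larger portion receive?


Total parts = 11 + 1 = 12
Value per part = 324 / 12 = 27
First share = 11 * 27 = 297
Second share = 1 * 27 = 27
Larger share = 297

297


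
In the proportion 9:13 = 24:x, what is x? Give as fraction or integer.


Setting up: 9/13 = 24/x
Cross multiply: 9 * x = 13 * 24
9x = 312
x = 312/9
x = 104/3

104/3


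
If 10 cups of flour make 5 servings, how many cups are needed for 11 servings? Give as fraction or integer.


Original: 10 cups for 5 servings
Target servings = 11
Scaling factor = 11/5
New amount = 10 * 11/5
= 110/5
= 22 cups

22


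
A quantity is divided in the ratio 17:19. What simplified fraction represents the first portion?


Total parts = 17 + 19 = 36
First part fraction = 17/36
Simplify: 17/36 = 17/36

17/36


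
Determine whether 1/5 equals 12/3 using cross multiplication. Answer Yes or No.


Cross multiply to check 1/5 = 12/3
Left cross product: 1 * 3 = 3
Right cross product: 5 * 12 = 60
3 != 60
Not equal, so proportions differ => No

No


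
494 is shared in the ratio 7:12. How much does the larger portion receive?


Total parts = 7 + 12 = 19
Value per part = 494 / 19 = 26
First share = 7 * 26 = 182
Second share = 12 * 26 = 312
Larger share = 312

312


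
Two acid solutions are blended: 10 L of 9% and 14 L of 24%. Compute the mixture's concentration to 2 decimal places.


Solute in mixture 1 = 9% of 10 L = 10*9/100 = 9/10 L
Solute in mixture 2 = 24% of 14 L = 14*24/100 = 84/25 L
Total solute = 9/10 + 84/25 = 213/50 L
Total volume = 10 + 14 = 24 L
Final concentration = 213/50/24 * 100 = 17.75%

17.75


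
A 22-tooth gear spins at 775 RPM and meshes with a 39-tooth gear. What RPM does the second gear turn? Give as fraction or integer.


Gear ratio: teeth_A * RPM_A = teeth_B * RPM_B
22 * 775 = 39 * RPM_B
17050 = 39 * RPM_B
RPM_B = 17050 / 39
RPM_B = 17050/39

17050/39


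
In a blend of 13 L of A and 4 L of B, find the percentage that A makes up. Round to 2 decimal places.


Volume of A = 13 L
Volume of B = 4 L
Total volume = 13 + 4 = 17 L
Percentage of A = (13/17) * 100
= 76.47%

76.47


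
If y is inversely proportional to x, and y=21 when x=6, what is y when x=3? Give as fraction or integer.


Inverse proportion: y = k/x
Find k: k = 6 * 21 = 126
Compute y at x=3: y = 126/3
y = 42

42


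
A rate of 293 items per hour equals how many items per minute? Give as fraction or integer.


Converting from per hour to per minute
Rate = 293 items per hour
Divide by 60: 293/60
= 293/60 items per minute

293/60


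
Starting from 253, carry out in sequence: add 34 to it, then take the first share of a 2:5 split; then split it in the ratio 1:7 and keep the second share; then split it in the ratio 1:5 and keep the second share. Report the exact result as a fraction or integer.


Start with 253.
Step 1: Add 34: 253+34=287; split 2:5 first = 287*2/7 = 82
Step 2: Split 1:7, second share = 82 * 7/8 = 287/4
Step 3: Split 1:5, second share = 287/4 * 5/6 = 1435/24
Final result = 1435/24

1435/24


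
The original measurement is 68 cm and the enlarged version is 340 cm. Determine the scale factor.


Original length = 68 cm
Scaled length = 340 cm
Scale factor = 340 / 68
= 5

5


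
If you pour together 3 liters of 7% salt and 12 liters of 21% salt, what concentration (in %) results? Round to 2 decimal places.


Solute in mixture 1 = 7% of 3 L = 3*7/100 = 21/100 L
Solute in mixture 2 = 21% of 12 L = 12*21/100 = 63/25 L
Total solute = 21/100 + 63/25 = 273/100 L
Total volume = 3 + 12 = 15 L
Final concentration = 273/100/15 * 100 = 18.20%

18.20


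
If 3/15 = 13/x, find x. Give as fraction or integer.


Setting up: 3/15 = 13/x
Cross multiply: 3 * x = 15 * 13
3x = 195
x = 195/3
x = 65

65


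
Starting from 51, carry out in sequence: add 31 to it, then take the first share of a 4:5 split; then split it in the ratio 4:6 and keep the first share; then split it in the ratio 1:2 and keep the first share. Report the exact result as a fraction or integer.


Start with 51.
Step 1: Add 31: 51+31=82; split 4:5 first = 82*4/9 = 328/9
Step 2: Split 4:6, first share = 328/9 * 4/10 = 656/45
Step 3: Split 1:2, first share = 656/45 * 1/3 = 656/135
Final result = 656/135

656/135


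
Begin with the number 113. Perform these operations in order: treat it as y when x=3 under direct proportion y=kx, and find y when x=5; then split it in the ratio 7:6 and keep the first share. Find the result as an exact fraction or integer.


Start with 113.
Step 1: Direct prop: k = (113)/3; new y = k*5 = 113*5/3 = 565/3
Step 2: Split 7:6, first share = 565/3 * 7/13 = 3955/39
Final result = 3955/39

3955/39
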